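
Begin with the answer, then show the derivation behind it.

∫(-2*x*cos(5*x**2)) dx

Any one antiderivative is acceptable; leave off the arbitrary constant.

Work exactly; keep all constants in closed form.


The answer is -sin(5*x**2)/5.
Step 1. Substitute u = x**2, turning ∫(-2*x*cos(5*x**2)) dx into ∫(-cos(5*u)) du: now ∫(-cos(5*u)) du.
Step 2. Evaluate the standard form: now -sin(5*u)/5.
Step 3. Substitute back u = x**2: now -sin(5*x**2)/5.
Answer: -sin(5*x**2)/5.


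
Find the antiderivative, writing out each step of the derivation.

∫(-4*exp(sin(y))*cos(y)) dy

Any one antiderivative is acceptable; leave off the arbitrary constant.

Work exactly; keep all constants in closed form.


Step 1. Substitute u = sin(y), turning ∫(-4*exp(sin(y))*cos(y)) dy into ∫(-4*exp(u)) du: now ∫(-4*exp(u)) du.
Step 2. Evaluate the standard form: now -4*exp(u).
Step 3. Substitute back u = sin(y): now -4*exp(sin(y)).
Answer: -4*exp(sin(y)).


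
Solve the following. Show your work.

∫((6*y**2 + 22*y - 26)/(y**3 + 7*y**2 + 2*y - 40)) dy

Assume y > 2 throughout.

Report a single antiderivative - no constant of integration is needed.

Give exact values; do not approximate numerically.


Step 1. Decompose ∫((6*y**2 + 22*y - 26)/(y**3 + 7*y**2 + 2*y - 40)) dy by partial fractions, (6*y**2 + 22*y - 26)/(y**3 + 7*y**2 + 2*y - 40) = 2/(y + 5) + 3/(y + 4) + 1/(y - 2): now ∫(1/(y - 2)) dy + ∫(3/(y + 4)) dy + ∫(2/(y + 5)) dy.
Step 2. Evaluate the standard form [assuming y > -5]: now 2*log(y + 5) + ∫(1/(y - 2)) dy + ∫(3/(y + 4)) dy.
Step 3. Evaluate the standard form [assuming y > 2]: now log(y - 2) + 2*log(y + 5) + ∫(3/(y + 4)) dy.
Step 4. Evaluate the standard form [assuming y > -4]: now log(y - 2) + 3*log(y + 4) + 2*log(y + 5).
Answer: log(y - 2) + 3*log(y + 4) + 2*log(y + 5).


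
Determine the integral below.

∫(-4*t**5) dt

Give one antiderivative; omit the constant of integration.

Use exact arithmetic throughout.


Answer: -2*t**6/3.


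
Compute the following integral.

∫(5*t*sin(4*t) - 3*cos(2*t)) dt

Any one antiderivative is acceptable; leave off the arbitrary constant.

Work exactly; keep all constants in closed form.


Answer: -5*t*cos(4*t)/4 - 3*sin(2*t)/2 + 5*sin(4*t)/16.


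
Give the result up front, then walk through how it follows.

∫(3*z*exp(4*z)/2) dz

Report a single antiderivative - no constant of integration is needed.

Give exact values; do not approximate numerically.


The answer is 3*z*exp(4*z)/8 - 3*exp(4*z)/32.
Step 1. Integrate ∫(3*z*exp(4*z)/2) dz by parts with u = z, dv = (3*exp(4*z)/2) dz, so v = 3*exp(4*z)/8: now 3*z*exp(4*z)/8 + ∫(-3*exp(4*z)/8) dz.
Step 2. Evaluate the standard form: now 3*z*exp(4*z)/8 - 3*exp(4*z)/32.
Answer: 3*z*exp(4*z)/8 - 3*exp(4*z)/32.


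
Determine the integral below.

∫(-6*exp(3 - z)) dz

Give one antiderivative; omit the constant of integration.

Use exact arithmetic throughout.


Answer: 6*exp(3 - z).


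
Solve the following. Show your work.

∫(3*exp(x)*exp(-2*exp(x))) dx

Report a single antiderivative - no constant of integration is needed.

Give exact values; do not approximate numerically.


Step 1. Substitute u = exp(x), turning ∫(3*exp(x)*exp(-2*exp(x))) dx into ∫(3*exp(-2*u)) du: now ∫(3*exp(-2*u)) du.
Step 2. Evaluate the standard form: now -3*exp(-2*u)/2.
Step 3. Substitute back u = exp(x): now -3*exp(-2*exp(x))/2.
Answer: -3*exp(-2*exp(x))/2.


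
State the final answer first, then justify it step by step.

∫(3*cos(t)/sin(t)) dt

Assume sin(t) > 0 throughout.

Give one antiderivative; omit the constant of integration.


The answer is 3*log(sin(t)).
Step 1. Substitute u = sin(t), turning ∫(3*cos(t)/sin(t)) dt into ∫(3/u) du: now ∫(3/u) du.
Step 2. Evaluate the standard form [assuming u > 0]: now 3*log(u).
Step 3. Substitute back u = sin(t): now 3*log(sin(t)).
Answer: 3*log(sin(t)).


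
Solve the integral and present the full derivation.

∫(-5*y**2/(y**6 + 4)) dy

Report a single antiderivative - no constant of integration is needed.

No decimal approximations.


Step 1. Substitute u = y**3, turning ∫(-5*y**2/(y**6 + 4)) dy into ∫(-5/(3*(u**2 + 4))) du: now ∫(-5/(3*(u**2 + 4))) du.
Step 2. Evaluate the standard form: now -5*atan(u/2)/6.
Step 3. Substitute back u = y**3: now -5*atan(y**3/2)/6.
Answer: -5*atan(y**3/2)/6.


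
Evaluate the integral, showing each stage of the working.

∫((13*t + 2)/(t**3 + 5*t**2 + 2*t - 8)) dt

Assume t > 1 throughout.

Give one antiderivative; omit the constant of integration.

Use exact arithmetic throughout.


Step 1. Decompose ∫((13*t + 2)/(t**3 + 5*t**2 + 2*t - 8)) dt by partial fractions, (13*t + 2)/(t**3 + 5*t**2 + 2*t - 8) = -5/(t + 4) + 4/(t + 2) + 1/(t - 1): now ∫(1/(t - 1)) dt + ∫(4/(t + 2)) dt + ∫(-5/(t + 4)) dt.
Step 2. Evaluate the standard form [assuming t > -4]: now -5*log(t + 4) + ∫(1/(t - 1)) dt + ∫(4/(t + 2)) dt.
Step 3. Evaluate the standard form [assuming t > -2]: now 4*log(t + 2) - 5*log(t + 4) + ∫(1/(t - 1)) dt.
Step 4. Evaluate the standard form [assuming t > 1]: now log(t - 1) + 4*log(t + 2) - 5*log(t + 4).
Answer: log(t - 1) + 4*log(t + 2) - 5*log(t + 4).


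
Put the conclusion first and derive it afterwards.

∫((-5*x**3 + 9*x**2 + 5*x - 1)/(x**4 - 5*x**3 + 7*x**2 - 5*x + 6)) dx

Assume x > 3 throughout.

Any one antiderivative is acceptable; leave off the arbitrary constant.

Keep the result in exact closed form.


The answer is -4*log(x - 3) - log(x - 2) - 2*atan(x).
Step 1. Decompose ∫((-5*x**3 + 9*x**2 + 5*x - 1)/(x**4 - 5*x**3 + 7*x**2 - 5*x + 6)) dx by partial fractions, (-5*x**3 + 9*x**2 + 5*x - 1)/(x**4 - 5*x**3 + 7*x**2 - 5*x + 6) = -2/(x**2 + 1) - 1/(x - 2) - 4/(x - 3): now ∫(-4/(x - 3)) dx + ∫(-1/(x - 2)) dx + ∫(-2/(x**2 + 1)) dx.
Step 2. Evaluate the standard form [assuming x > 3]: now -4*log(x - 3) + ∫(-1/(x - 2)) dx + ∫(-2/(x**2 + 1)) dx.
Step 3. Evaluate the standard form [assuming x > 2]: now -4*log(x - 3) - log(x - 2) + ∫(-2/(x**2 + 1)) dx.
Step 4. Evaluate the standard form: now -4*log(x - 3) - log(x - 2) - 2*atan(x).
Answer: -4*log(x - 3) - log(x - 2) - 2*atan(x).


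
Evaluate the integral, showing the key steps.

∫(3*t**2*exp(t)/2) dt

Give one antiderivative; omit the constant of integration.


Step 1. Integrate ∫(3*t**2*exp(t)/2) dt by parts with u = t**2, dv = (3*exp(t)/2) dt, so v = 3*exp(t)/2: now 3*t**2*exp(t)/2 + ∫(-3*t*exp(t)) dt.
Step 2. Integrate ∫(-3*t*exp(t)) dt by parts with u = t, dv = (-3*exp(t)) dt, so v = -3*exp(t): now 3*t**2*exp(t)/2 - 3*t*exp(t) + ∫(3*exp(t)) dt.
Step 3. Evaluate the standard form: now 3*t**2*exp(t)/2 - 3*t*exp(t) + 3*exp(t).
Answer: 3*t**2*exp(t)/2 - 3*t*exp(t) + 3*exp(t).


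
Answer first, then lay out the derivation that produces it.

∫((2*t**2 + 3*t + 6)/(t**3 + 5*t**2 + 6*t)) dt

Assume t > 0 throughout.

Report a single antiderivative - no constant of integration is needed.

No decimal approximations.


The answer is log(t) - 4*log(t + 2) + 5*log(t + 3).
Step 1. Decompose ∫((2*t**2 + 3*t + 6)/(t**3 + 5*t**2 + 6*t)) dt by partial fractions, (2*t**2 + 3*t + 6)/(t**3 + 5*t**2 + 6*t) = 5/(t + 3) - 4/(t + 2) + 1/t: now ∫(1/t) dt + ∫(-4/(t + 2)) dt + ∫(5/(t + 3)) dt.
Step 2. Evaluate the standard form [assuming t > -2]: now -4*log(t + 2) + ∫(1/t) dt + ∫(5/(t + 3)) dt.
Step 3. Evaluate the standard form [assuming t > -3]: now -4*log(t + 2) + 5*log(t + 3) + ∫(1/t) dt.
Step 4. Evaluate the standard form [assuming t > 0]: now log(t) - 4*log(t + 2) + 5*log(t + 3).
Answer: log(t) - 4*log(t + 2) + 5*log(t + 3).


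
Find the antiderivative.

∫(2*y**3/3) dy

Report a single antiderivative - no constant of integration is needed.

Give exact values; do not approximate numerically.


Answer: y**4/6.


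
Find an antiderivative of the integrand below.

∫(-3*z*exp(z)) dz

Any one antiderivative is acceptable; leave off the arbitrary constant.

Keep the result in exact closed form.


Answer: -3*z*exp(z) + 3*exp(z).


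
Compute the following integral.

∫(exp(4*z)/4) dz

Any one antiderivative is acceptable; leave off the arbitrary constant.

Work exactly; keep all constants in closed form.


Answer: exp(4*z)/16.


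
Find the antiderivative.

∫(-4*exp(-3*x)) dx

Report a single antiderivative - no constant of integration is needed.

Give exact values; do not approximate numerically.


Answer: 4*exp(-3*x)/3.


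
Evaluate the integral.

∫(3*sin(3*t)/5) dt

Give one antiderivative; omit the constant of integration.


Answer: -cos(3*t)/5.


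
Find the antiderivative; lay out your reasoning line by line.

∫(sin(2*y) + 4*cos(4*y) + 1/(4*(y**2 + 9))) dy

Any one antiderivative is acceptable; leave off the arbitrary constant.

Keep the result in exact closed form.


Step 1. Rewrite: now ∫(1/(4*(y**2 + 9))) dy + ∫(sin(2*y)) dy + ∫(4*cos(4*y)) dy.
Step 2. Evaluate the standard form: now sin(4*y) + ∫(1/(4*(y**2 + 9))) dy + ∫(sin(2*y)) dy.
Step 3. Evaluate the standard form: now sin(4*y) + atan(y/3)/12 + ∫(sin(2*y)) dy.
Step 4. Evaluate the standard form: now sin(4*y) - cos(2*y)/2 + atan(y/3)/12.
Answer: sin(4*y) - cos(2*y)/2 + atan(y/3)/12.


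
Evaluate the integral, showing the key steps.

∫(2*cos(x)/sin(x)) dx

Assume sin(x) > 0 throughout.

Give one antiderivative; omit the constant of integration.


Step 1. Substitute u = sin(x), turning ∫(2*cos(x)/sin(x)) dx into ∫(2/u) du: now ∫(2/u) du.
Step 2. Evaluate the standard form [assuming u > 0]: now 2*log(u).
Step 3. Substitute back u = sin(x): now 2*log(sin(x)).
Answer: 2*log(sin(x)).


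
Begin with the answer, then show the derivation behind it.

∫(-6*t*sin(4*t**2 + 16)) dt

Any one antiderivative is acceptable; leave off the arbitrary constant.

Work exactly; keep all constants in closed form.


The answer is 3*cos(4*t**2 + 16)/4.
Step 1. Substitute u = t**2 + 4, turning ∫(-6*t*sin(4*t**2 + 16)) dt into ∫(-3*sin(4*u)) du: now ∫(-3*sin(4*u)) du.
Step 2. Evaluate the standard form: now 3*cos(4*u)/4.
Step 3. Substitute back u = t**2 + 4: now 3*cos(4*t**2 + 16)/4.
Answer: 3*cos(4*t**2 + 16)/4.


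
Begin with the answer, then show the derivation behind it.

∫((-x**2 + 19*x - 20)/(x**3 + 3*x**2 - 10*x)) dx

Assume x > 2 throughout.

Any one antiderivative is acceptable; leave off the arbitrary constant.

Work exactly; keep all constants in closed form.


The answer is 2*log(x) + log(x - 2) - 4*log(x + 5).
Step 1. Decompose ∫((-x**2 + 19*x - 20)/(x**3 + 3*x**2 - 10*x)) dx by partial fractions, (-x**2 + 19*x - 20)/(x**3 + 3*x**2 - 10*x) = -4/(x + 5) + 1/(x - 2) + 2/x: now ∫(2/x) dx + ∫(1/(x - 2)) dx + ∫(-4/(x + 5)) dx.
Step 2. Evaluate the standard form [assuming x > 0]: now 2*log(x) + ∫(1/(x - 2)) dx + ∫(-4/(x + 5)) dx.
Step 3. Evaluate the standard form [assuming x > -5]: now 2*log(x) - 4*log(x + 5) + ∫(1/(x - 2)) dx.
Step 4. Evaluate the standard form [assuming x > 2]: now 2*log(x) + log(x - 2) - 4*log(x + 5).
Answer: 2*log(x) + log(x - 2) - 4*log(x + 5).


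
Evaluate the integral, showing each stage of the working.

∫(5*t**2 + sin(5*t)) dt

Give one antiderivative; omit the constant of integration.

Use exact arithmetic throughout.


Step 1. Rewrite: now ∫(5*t**2) dt + ∫(sin(5*t)) dt.
Step 2. Evaluate the standard form: now 5*t**3/3 + ∫(sin(5*t)) dt.
Step 3. Evaluate the standard form: now 5*t**3/3 - cos(5*t)/5.
Answer: 5*t**3/3 - cos(5*t)/5.


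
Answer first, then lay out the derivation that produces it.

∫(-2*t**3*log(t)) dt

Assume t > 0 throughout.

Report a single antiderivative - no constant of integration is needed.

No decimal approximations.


The answer is -t**4*log(t)/2 + t**4/8.
Step 1. Integrate ∫(-2*t**3*log(t)) dt by parts with u = log(t), dv = (-2*t**3) dt, so v = -t**4/2 [assuming t > 0]: now -t**4*log(t)/2 + ∫(t**3/2) dt.
Step 2. Evaluate the standard form: now -t**4*log(t)/2 + t**4/8.
Answer: -t**4*log(t)/2 + t**4/8.


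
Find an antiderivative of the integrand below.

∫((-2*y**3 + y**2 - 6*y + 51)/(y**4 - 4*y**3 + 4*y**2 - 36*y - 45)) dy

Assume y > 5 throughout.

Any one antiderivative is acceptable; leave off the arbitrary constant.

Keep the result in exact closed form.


Answer: -log(y - 5) - log(y + 1) - atan(y/3).


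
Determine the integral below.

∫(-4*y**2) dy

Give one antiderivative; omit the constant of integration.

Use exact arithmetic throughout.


Answer: -4*y**3/3.


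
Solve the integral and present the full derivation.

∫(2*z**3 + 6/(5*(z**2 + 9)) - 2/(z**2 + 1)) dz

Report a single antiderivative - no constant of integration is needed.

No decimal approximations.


Step 1. Rewrite: now ∫(2*z**3) dz + ∫(-2/(z**2 + 1)) dz + ∫(6/(5*(z**2 + 9))) dz.
Step 2. Evaluate the standard form: now -2*atan(z) + ∫(2*z**3) dz + ∫(6/(5*(z**2 + 9))) dz.
Step 3. Evaluate the standard form: now z**4/2 - 2*atan(z) + ∫(6/(5*(z**2 + 9))) dz.
Step 4. Evaluate the standard form: now z**4/2 + 2*atan(z/3)/5 - 2*atan(z).
Answer: z**4/2 + 2*atan(z/3)/5 - 2*atan(z).


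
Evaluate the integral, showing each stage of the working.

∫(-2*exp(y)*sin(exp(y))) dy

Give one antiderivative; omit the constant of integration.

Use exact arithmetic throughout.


Step 1. Substitute u = exp(y), turning ∫(-2*exp(y)*sin(exp(y))) dy into ∫(-2*sin(u)) du: now ∫(-2*sin(u)) du.
Step 2. Evaluate the standard form: now 2*cos(u).
Step 3. Substitute back u = exp(y): now 2*cos(exp(y)).
Answer: 2*cos(exp(y)).


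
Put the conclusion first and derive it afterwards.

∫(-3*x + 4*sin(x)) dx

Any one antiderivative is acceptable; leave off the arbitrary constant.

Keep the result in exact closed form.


The answer is -3*x**2/2 - 4*cos(x).
Step 1. Rewrite: now ∫(-3*x) dx + ∫(4*sin(x)) dx.
Step 2. Evaluate the standard form: now -3*x**2/2 + ∫(4*sin(x)) dx.
Step 3. Evaluate the standard form: now -3*x**2/2 - 4*cos(x).
Answer: -3*x**2/2 - 4*cos(x).


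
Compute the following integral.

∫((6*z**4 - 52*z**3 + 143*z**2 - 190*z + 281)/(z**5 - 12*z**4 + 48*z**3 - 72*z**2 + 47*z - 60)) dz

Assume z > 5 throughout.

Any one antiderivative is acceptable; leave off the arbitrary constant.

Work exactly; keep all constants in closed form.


Answer: 3*log(z - 5) - log(z - 4) + 4*log(z - 3) - 3*atan(z).


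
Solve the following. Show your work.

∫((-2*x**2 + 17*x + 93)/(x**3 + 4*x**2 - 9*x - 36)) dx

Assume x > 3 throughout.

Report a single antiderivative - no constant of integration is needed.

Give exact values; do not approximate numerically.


Step 1. Decompose ∫((-2*x**2 + 17*x + 93)/(x**3 + 4*x**2 - 9*x - 36)) dx by partial fractions, (-2*x**2 + 17*x + 93)/(x**3 + 4*x**2 - 9*x - 36) = -1/(x + 4) - 4/(x + 3) + 3/(x - 3): now ∫(3/(x - 3)) dx + ∫(-4/(x + 3)) dx + ∫(-1/(x + 4)) dx.
Step 2. Evaluate the standard form [assuming x > 3]: now 3*log(x - 3) + ∫(-4/(x + 3)) dx + ∫(-1/(x + 4)) dx.
Step 3. Evaluate the standard form [assuming x > -4]: now 3*log(x - 3) - log(x + 4) + ∫(-4/(x + 3)) dx.
Step 4. Evaluate the standard form [assuming x > -3]: now 3*log(x - 3) - 4*log(x + 3) - log(x + 4).
Answer: 3*log(x - 3) - 4*log(x + 3) - log(x + 4).


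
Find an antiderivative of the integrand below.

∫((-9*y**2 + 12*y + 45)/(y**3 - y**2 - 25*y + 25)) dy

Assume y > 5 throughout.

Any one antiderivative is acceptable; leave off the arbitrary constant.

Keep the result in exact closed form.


Answer: -3*log(y - 5) - 2*log(y - 1) - 4*log(y + 5).


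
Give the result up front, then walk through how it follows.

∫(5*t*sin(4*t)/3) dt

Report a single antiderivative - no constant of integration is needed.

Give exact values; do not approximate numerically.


The answer is -5*t*cos(4*t)/12 + 5*sin(4*t)/48.
Step 1. Integrate ∫(5*t*sin(4*t)/3) dt by parts with u = t, dv = (5*sin(4*t)/3) dt, so v = -5*cos(4*t)/12: now -5*t*cos(4*t)/12 + ∫(5*cos(4*t)/12) dt.
Step 2. Evaluate the standard form: now -5*t*cos(4*t)/12 + 5*sin(4*t)/48.
Answer: -5*t*cos(4*t)/12 + 5*sin(4*t)/48.


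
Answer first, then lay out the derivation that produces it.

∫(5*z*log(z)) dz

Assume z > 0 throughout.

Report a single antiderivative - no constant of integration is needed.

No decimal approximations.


The answer is 5*z**2*log(z)/2 - 5*z**2/4.
Step 1. Integrate ∫(5*z*log(z)) dz by parts with u = log(z), dv = (5*z) dz, so v = 5*z**2/2 [assuming z > 0]: now 5*z**2*log(z)/2 + ∫(-5*z/2) dz.
Step 2. Evaluate the standard form: now 5*z**2*log(z)/2 - 5*z**2/4.
Answer: 5*z**2*log(z)/2 - 5*z**2/4.


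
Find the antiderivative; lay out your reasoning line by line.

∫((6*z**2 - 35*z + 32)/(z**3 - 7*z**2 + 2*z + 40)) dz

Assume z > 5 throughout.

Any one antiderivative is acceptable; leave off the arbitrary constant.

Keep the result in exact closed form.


Step 1. Decompose ∫((6*z**2 - 35*z + 32)/(z**3 - 7*z**2 + 2*z + 40)) dz by partial fractions, (6*z**2 - 35*z + 32)/(z**3 - 7*z**2 + 2*z + 40) = 3/(z + 2) + 2/(z - 4) + 1/(z - 5): now ∫(1/(z - 5)) dz + ∫(2/(z - 4)) dz + ∫(3/(z + 2)) dz.
Step 2. Evaluate the standard form [assuming z > 5]: now log(z - 5) + ∫(2/(z - 4)) dz + ∫(3/(z + 2)) dz.
Step 3. Evaluate the standard form [assuming z > 4]: now log(z - 5) + 2*log(z - 4) + ∫(3/(z + 2)) dz.
Step 4. Evaluate the standard form [assuming z > -2]: now log(z - 5) + 2*log(z - 4) + 3*log(z + 2).
Answer: log(z - 5) + 2*log(z - 4) + 3*log(z + 2).


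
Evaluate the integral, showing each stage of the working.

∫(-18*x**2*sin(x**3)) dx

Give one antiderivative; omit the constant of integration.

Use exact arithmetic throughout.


Step 1. Substitute u = x**3, turning ∫(-18*x**2*sin(x**3)) dx into ∫(-6*sin(u)) du: now ∫(-6*sin(u)) du.
Step 2. Evaluate the standard form: now 6*cos(u).
Step 3. Substitute back u = x**3: now 6*cos(x**3).
Answer: 6*cos(x**3).


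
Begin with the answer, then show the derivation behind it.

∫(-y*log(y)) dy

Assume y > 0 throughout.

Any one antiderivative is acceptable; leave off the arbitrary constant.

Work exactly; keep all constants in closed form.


The answer is -y**2*log(y)/2 + y**2/4.
Step 1. Integrate ∫(-y*log(y)) dy by parts with u = log(y), dv = (-y) dy, so v = -y**2/2 [assuming y > 0]: now -y**2*log(y)/2 + ∫(y/2) dy.
Step 2. Evaluate the standard form: now -y**2*log(y)/2 + y**2/4.
Answer: -y**2*log(y)/2 + y**2/4.


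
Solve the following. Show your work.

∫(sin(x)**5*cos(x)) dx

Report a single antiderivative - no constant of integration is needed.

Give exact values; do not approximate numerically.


Step 1. Substitute u = sin(x), turning ∫(sin(x)**5*cos(x)) dx into ∫(u**5) du: now ∫(u**5) du.
Step 2. Evaluate the standard form: now u**6/6.
Step 3. Substitute back u = sin(x): now sin(x)**6/6.
Answer: sin(x)**6/6.


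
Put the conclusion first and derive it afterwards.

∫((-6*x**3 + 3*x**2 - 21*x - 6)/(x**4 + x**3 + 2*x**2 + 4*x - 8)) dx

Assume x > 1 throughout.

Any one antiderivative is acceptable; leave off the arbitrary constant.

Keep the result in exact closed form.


The answer is -2*log(x - 1) - 4*log(x + 2) + 3*atan(x/2)/2.
Step 1. Decompose ∫((-6*x**3 + 3*x**2 - 21*x - 6)/(x**4 + x**3 + 2*x**2 + 4*x - 8)) dx by partial fractions, (-6*x**3 + 3*x**2 - 21*x - 6)/(x**4 + x**3 + 2*x**2 + 4*x - 8) = 3/(x**2 + 4) - 4/(x + 2) - 2/(x - 1): now ∫(-2/(x - 1)) dx + ∫(-4/(x + 2)) dx + ∫(3/(x**2 + 4)) dx.
Step 2. Evaluate the standard form [assuming x > -2]: now -4*log(x + 2) + ∫(-2/(x - 1)) dx + ∫(3/(x**2 + 4)) dx.
Step 3. Evaluate the standard form [assuming x > 1]: now -2*log(x - 1) - 4*log(x + 2) + ∫(3/(x**2 + 4)) dx.
Step 4. Evaluate the standard form: now -2*log(x - 1) - 4*log(x + 2) + 3*atan(x/2)/2.
Answer: -2*log(x - 1) - 4*log(x + 2) + 3*atan(x/2)/2.


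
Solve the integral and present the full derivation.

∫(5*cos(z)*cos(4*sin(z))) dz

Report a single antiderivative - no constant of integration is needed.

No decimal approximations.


Step 1. Substitute u = sin(z), turning ∫(5*cos(z)*cos(4*sin(z))) dz into ∫(5*cos(4*u)) du: now ∫(5*cos(4*u)) du.
Step 2. Evaluate the standard form: now 5*sin(4*u)/4.
Step 3. Substitute back u = sin(z): now 5*sin(4*sin(z))/4.
Answer: 5*sin(4*sin(z))/4.


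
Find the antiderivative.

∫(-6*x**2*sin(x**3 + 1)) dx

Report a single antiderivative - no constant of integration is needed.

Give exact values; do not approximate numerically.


Answer: 2*cos(x**3 + 1).


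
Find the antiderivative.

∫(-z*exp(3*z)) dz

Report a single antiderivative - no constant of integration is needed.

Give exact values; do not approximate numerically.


Answer: -z*exp(3*z)/3 + exp(3*z)/9.


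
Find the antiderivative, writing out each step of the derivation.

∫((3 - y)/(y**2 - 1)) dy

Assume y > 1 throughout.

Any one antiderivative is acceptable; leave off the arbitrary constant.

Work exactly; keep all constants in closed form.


Step 1. Decompose ∫((3 - y)/(y**2 - 1)) dy by partial fractions, (3 - y)/(y**2 - 1) = -2/(y + 1) + 1/(y - 1): now ∫(1/(y - 1)) dy + ∫(-2/(y + 1)) dy.
Step 2. Evaluate the standard form [assuming y > -1]: now -2*log(y + 1) + ∫(1/(y - 1)) dy.
Step 3. Evaluate the standard form [assuming y > 1]: now log(y - 1) - 2*log(y + 1).
Answer: log(y - 1) - 2*log(y + 1).


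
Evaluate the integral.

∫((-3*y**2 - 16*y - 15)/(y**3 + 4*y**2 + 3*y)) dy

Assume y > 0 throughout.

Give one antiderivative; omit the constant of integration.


Answer: -5*log(y) + log(y + 1) + log(y + 3).


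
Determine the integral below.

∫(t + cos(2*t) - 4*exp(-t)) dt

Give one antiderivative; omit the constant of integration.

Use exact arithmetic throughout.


Answer: t**2/2 + sin(2*t)/2 + 4*exp(-t).


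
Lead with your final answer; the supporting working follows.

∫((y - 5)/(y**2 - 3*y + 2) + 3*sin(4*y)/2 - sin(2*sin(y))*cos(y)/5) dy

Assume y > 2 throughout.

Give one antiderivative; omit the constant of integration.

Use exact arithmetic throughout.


The answer is -3*log(y - 2) + 4*log(y - 1) - 3*cos(4*y)/8 + cos(2*sin(y))/10.
Step 1. Rewrite: now ∫((y - 5)/(y**2 - 3*y + 2)) dy + ∫(-sin(2*sin(y))*cos(y)/5) dy + ∫(3*sin(4*y)/2) dy.
Step 2. Evaluate the standard form: now -3*cos(4*y)/8 + ∫((y - 5)/(y**2 - 3*y + 2)) dy + ∫(-sin(2*sin(y))*cos(y)/5) dy.
Step 3. Decompose ∫((y - 5)/(y**2 - 3*y + 2)) dy by partial fractions, (y - 5)/(y**2 - 3*y + 2) = 4/(y - 1) - 3/(y - 2): now -3*cos(4*y)/8 + ∫(-sin(2*sin(y))*cos(y)/5) dy + ∫(-3/(y - 2)) dy + ∫(4/(y - 1)) dy.
Step 4. Evaluate the standard form [assuming y > 2]: now -3*log(y - 2) - 3*cos(4*y)/8 + ∫(-sin(2*sin(y))*cos(y)/5) dy + ∫(4/(y - 1)) dy.
Step 5. Evaluate the standard form [assuming y > 1]: now -3*log(y - 2) + 4*log(y - 1) - 3*cos(4*y)/8 + ∫(-sin(2*sin(y))*cos(y)/5) dy.
Step 6. Substitute u = sin(y), turning ∫(-sin(2*sin(y))*cos(y)/5) dy into ∫(-sin(2*u)/5) du: now -3*log(y - 2) + 4*log(y - 1) - 3*cos(4*y)/8 + ∫(-sin(2*u)/5) du.
Step 7. Evaluate the standard form: now -3*log(y - 2) + 4*log(y - 1) + cos(2*u)/10 - 3*cos(4*y)/8.
Step 8. Substitute back u = sin(y): now -3*log(y - 2) + 4*log(y - 1) - 3*cos(4*y)/8 + cos(2*sin(y))/10.
Answer: -3*log(y - 2) + 4*log(y - 1) - 3*cos(4*y)/8 + cos(2*sin(y))/10.


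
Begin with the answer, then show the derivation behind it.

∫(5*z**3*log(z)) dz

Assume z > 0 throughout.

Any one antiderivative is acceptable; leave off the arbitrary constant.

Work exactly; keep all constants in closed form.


The answer is 5*z**4*log(z)/4 - 5*z**4/16.
Step 1. Integrate ∫(5*z**3*log(z)) dz by parts with u = log(z), dv = (5*z**3) dz, so v = 5*z**4/4 [assuming z > 0]: now 5*z**4*log(z)/4 + ∫(-5*z**3/4) dz.
Step 2. Evaluate the standard form: now 5*z**4*log(z)/4 - 5*z**4/16.
Answer: 5*z**4*log(z)/4 - 5*z**4/16.


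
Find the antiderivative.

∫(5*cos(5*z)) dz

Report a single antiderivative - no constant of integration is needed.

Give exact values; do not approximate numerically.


Answer: sin(5*z).


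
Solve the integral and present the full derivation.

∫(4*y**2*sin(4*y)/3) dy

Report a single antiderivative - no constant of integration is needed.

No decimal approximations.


Step 1. Integrate ∫(4*y**2*sin(4*y)/3) dy by parts with u = y**2, dv = (4*sin(4*y)/3) dy, so v = -cos(4*y)/3: now -y**2*cos(4*y)/3 + ∫(2*y*cos(4*y)/3) dy.
Step 2. Integrate ∫(2*y*cos(4*y)/3) dy by parts with u = y, dv = (2*cos(4*y)/3) dy, so v = sin(4*y)/6: now -y**2*cos(4*y)/3 + y*sin(4*y)/6 + ∫(-sin(4*y)/6) dy.
Step 3. Evaluate the standard form: now -y**2*cos(4*y)/3 + y*sin(4*y)/6 + cos(4*y)/24.
Answer: -y**2*cos(4*y)/3 + y*sin(4*y)/6 + cos(4*y)/24.


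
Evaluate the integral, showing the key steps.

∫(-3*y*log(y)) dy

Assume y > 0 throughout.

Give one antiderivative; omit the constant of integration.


Step 1. Integrate ∫(-3*y*log(y)) dy by parts with u = log(y), dv = (-3*y) dy, so v = -3*y**2/2 [assuming y > 0]: now -3*y**2*log(y)/2 + ∫(3*y/2) dy.
Step 2. Evaluate the standard form: now -3*y**2*log(y)/2 + 3*y**2/4.
Answer: -3*y**2*log(y)/2 + 3*y**2/4.


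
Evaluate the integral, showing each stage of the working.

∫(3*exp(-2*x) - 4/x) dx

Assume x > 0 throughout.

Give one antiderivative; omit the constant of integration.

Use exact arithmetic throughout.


Step 1. Rewrite: now ∫(-4/x) dx + ∫(3*exp(-2*x)) dx.
Step 2. Evaluate the standard form [assuming x > 0]: now -4*log(x) + ∫(3*exp(-2*x)) dx.
Step 3. Evaluate the standard form: now -4*log(x) - 3*exp(-2*x)/2.
Answer: -4*log(x) - 3*exp(-2*x)/2.


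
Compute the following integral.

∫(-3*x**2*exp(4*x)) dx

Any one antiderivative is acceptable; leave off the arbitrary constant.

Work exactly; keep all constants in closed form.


Answer: -3*x**2*exp(4*x)/4 + 3*x*exp(4*x)/8 - 3*exp(4*x)/32.


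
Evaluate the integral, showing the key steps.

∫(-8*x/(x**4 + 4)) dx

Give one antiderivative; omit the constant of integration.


Step 1. Substitute u = x**2, turning ∫(-8*x/(x**4 + 4)) dx into ∫(-4/(u**2 + 4)) du: now ∫(-4/(u**2 + 4)) du.
Step 2. Evaluate the standard form: now -2*atan(u/2).
Step 3. Substitute back u = x**2: now -2*atan(x**2/2).
Answer: -2*atan(x**2/2).


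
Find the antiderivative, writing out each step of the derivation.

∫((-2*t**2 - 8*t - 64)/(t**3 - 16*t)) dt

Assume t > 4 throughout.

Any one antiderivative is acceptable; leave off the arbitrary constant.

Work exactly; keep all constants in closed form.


Step 1. Decompose ∫((-2*t**2 - 8*t - 64)/(t**3 - 16*t)) dt by partial fractions, (-2*t**2 - 8*t - 64)/(t**3 - 16*t) = -2/(t + 4) - 4/(t - 4) + 4/t: now ∫(4/t) dt + ∫(-4/(t - 4)) dt + ∫(-2/(t + 4)) dt.
Step 2. Evaluate the standard form [assuming t > 0]: now 4*log(t) + ∫(-4/(t - 4)) dt + ∫(-2/(t + 4)) dt.
Step 3. Evaluate the standard form [assuming t > 4]: now 4*log(t) - 4*log(t - 4) + ∫(-2/(t + 4)) dt.
Step 4. Evaluate the standard form [assuming t > -4]: now 4*log(t) - 4*log(t - 4) - 2*log(t + 4).
Answer: 4*log(t) - 4*log(t - 4) - 2*log(t + 4).


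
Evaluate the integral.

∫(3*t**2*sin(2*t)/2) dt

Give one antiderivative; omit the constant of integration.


Answer: -3*t**2*cos(2*t)/4 + 3*t*sin(2*t)/4 + 3*cos(2*t)/8.


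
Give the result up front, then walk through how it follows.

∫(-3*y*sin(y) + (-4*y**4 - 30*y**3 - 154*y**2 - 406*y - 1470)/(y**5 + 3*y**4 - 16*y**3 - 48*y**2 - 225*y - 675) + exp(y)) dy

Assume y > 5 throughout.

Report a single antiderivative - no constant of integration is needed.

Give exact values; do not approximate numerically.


The answer is 3*y*cos(y) + exp(y) - 5*log(y - 5) + 4*log(y + 3) - 3*log(y + 5) - 3*sin(y) + 4*atan(y/3)/3.
Step 1. Rewrite: now ∫(-3*y*sin(y)) dy + ∫((-4*y**4 - 30*y**3 - 154*y**2 - 406*y - 1470)/(y**5 + 3*y**4 - 16*y**3 - 48*y**2 - 225*y - 675)) dy + ∫(exp(y)) dy.
Step 2. Decompose ∫((-4*y**4 - 30*y**3 - 154*y**2 - 406*y - 1470)/(y**5 + 3*y**4 - 16*y**3 - 48*y**2 - 225*y - 675)) dy by partial fractions, (-4*y**4 - 30*y**3 - 154*y**2 - 406*y - 1470)/(y**5 + 3*y**4 - 16*y**3 - 48*y**2 - 225*y - 675) = 4/(y**2 + 9) - 3/(y + 5) + 4/(y + 3) - 5/(y - 5): now ∫(-3*y*sin(y)) dy + ∫(-5/(y - 5)) dy + ∫(4/(y + 3)) dy + ∫(-3/(y + 5)) dy + ∫(4/(y**2 + 9)) dy + ∫(exp(y)) dy.
Step 3. Evaluate the standard form [assuming y > 5]: now -5*log(y - 5) + ∫(-3*y*sin(y)) dy + ∫(4/(y + 3)) dy + ∫(-3/(y + 5)) dy + ∫(4/(y**2 + 9)) dy + ∫(exp(y)) dy.
Step 4. Evaluate the standard form [assuming y > -3]: now -5*log(y - 5) + 4*log(y + 3) + ∫(-3*y*sin(y)) dy + ∫(-3/(y + 5)) dy + ∫(4/(y**2 + 9)) dy + ∫(exp(y)) dy.
Step 5. Evaluate the standard form [assuming y > -5]: now -5*log(y - 5) + 4*log(y + 3) - 3*log(y + 5) + ∫(-3*y*sin(y)) dy + ∫(4/(y**2 + 9)) dy + ∫(exp(y)) dy.
Step 6. Evaluate the standard form: now -5*log(y - 5) + 4*log(y + 3) - 3*log(y + 5) + 4*atan(y/3)/3 + ∫(-3*y*sin(y)) dy + ∫(exp(y)) dy.
Step 7. Evaluate the standard form: now exp(y) - 5*log(y - 5) + 4*log(y + 3) - 3*log(y + 5) + 4*atan(y/3)/3 + ∫(-3*y*sin(y)) dy.
Step 8. Integrate ∫(-3*y*sin(y)) dy by parts with u = y, dv = (-3*sin(y)) dy, so v = 3*cos(y): now 3*y*cos(y) + exp(y) - 5*log(y - 5) + 4*log(y + 3) - 3*log(y + 5) + 4*atan(y/3)/3 + ∫(-3*cos(y)) dy.
Step 9. Evaluate the standard form: now 3*y*cos(y) + exp(y) - 5*log(y - 5) + 4*log(y + 3) - 3*log(y + 5) - 3*sin(y) + 4*atan(y/3)/3.
Answer: 3*y*cos(y) + exp(y) - 5*log(y - 5) + 4*log(y + 3) - 3*log(y + 5) - 3*sin(y) + 4*atan(y/3)/3.


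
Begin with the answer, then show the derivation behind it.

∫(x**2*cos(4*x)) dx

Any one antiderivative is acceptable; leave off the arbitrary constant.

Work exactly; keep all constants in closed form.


The answer is x**2*sin(4*x)/4 + x*cos(4*x)/8 - sin(4*x)/32.
Step 1. Integrate ∫(x**2*cos(4*x)) dx by parts with u = x**2, dv = (cos(4*x)) dx, so v = sin(4*x)/4: now x**2*sin(4*x)/4 + ∫(-x*sin(4*x)/2) dx.
Step 2. Integrate ∫(-x*sin(4*x)/2) dx by parts with u = x, dv = (-sin(4*x)/2) dx, so v = cos(4*x)/8: now x**2*sin(4*x)/4 + x*cos(4*x)/8 + ∫(-cos(4*x)/8) dx.
Step 3. Evaluate the standard form: now x**2*sin(4*x)/4 + x*cos(4*x)/8 - sin(4*x)/32.
Answer: x**2*sin(4*x)/4 + x*cos(4*x)/8 - sin(4*x)/32.


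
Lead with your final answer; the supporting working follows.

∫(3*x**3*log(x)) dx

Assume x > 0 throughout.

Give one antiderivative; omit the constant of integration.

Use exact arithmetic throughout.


The answer is 3*x**4*log(x)/4 - 3*x**4/16.
Step 1. Integrate ∫(3*x**3*log(x)) dx by parts with u = log(x), dv = (3*x**3) dx, so v = 3*x**4/4 [assuming x > 0]: now 3*x**4*log(x)/4 + ∫(-3*x**3/4) dx.
Step 2. Evaluate the standard form: now 3*x**4*log(x)/4 - 3*x**4/16.
Answer: 3*x**4*log(x)/4 - 3*x**4/16.


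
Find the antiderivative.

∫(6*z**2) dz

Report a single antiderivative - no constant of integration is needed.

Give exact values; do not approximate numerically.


Answer: 2*z**3.


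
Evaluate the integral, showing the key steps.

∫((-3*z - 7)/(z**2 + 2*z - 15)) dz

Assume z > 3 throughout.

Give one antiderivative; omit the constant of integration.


Step 1. Decompose ∫((-3*z - 7)/(z**2 + 2*z - 15)) dz by partial fractions, (-3*z - 7)/(z**2 + 2*z - 15) = -1/(z + 5) - 2/(z - 3): now ∫(-2/(z - 3)) dz + ∫(-1/(z + 5)) dz.
Step 2. Evaluate the standard form [assuming z > -5]: now -log(z + 5) + ∫(-2/(z - 3)) dz.
Step 3. Evaluate the standard form [assuming z > 3]: now -2*log(z - 3) - log(z + 5).
Answer: -2*log(z - 3) - log(z + 5).


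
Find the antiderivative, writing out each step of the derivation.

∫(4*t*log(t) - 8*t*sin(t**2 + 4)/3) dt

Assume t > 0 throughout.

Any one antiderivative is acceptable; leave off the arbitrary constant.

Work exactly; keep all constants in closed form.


Step 1. Rewrite: now ∫(4*t*log(t)) dt + ∫(-8*t*sin(t**2 + 4)/3) dt.
Step 2. Substitute u = t**2 + 4, turning ∫(-8*t*sin(t**2 + 4)/3) dt into ∫(-4*sin(u)/3) du: now ∫(4*t*log(t)) dt + ∫(-4*sin(u)/3) du.
Step 3. Evaluate the standard form: now 4*cos(u)/3 + ∫(4*t*log(t)) dt.
Step 4. Substitute back u = t**2 + 4: now 4*cos(t**2 + 4)/3 + ∫(4*t*log(t)) dt.
Step 5. Integrate ∫(4*t*log(t)) dt by parts with u = log(t), dv = (4*t) dt, so v = 2*t**2 [assuming t > 0]: now 2*t**2*log(t) + 4*cos(t**2 + 4)/3 + ∫(-2*t) dt.
Step 6. Evaluate the standard form: now 2*t**2*log(t) - t**2 + 4*cos(t**2 + 4)/3.
Answer: 2*t**2*log(t) - t**2 + 4*cos(t**2 + 4)/3.


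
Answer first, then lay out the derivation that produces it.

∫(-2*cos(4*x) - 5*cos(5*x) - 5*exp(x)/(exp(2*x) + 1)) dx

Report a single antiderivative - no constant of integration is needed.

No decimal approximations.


The answer is -sin(4*x)/2 - sin(5*x) - 5*atan(exp(x)).
Step 1. Rewrite: now ∫(-5*exp(x)/(exp(2*x) + 1)) dx + ∫(-2*cos(4*x)) dx + ∫(-5*cos(5*x)) dx.
Step 2. Substitute u = exp(x), turning ∫(-5*exp(x)/(exp(2*x) + 1)) dx into ∫(-5/(u**2 + 1)) du: now ∫(-5/(u**2 + 1)) du + ∫(-2*cos(4*x)) dx + ∫(-5*cos(5*x)) dx.
Step 3. Evaluate the standard form: now -5*atan(u) + ∫(-2*cos(4*x)) dx + ∫(-5*cos(5*x)) dx.
Step 4. Substitute back u = exp(x): now -5*atan(exp(x)) + ∫(-2*cos(4*x)) dx + ∫(-5*cos(5*x)) dx.
Step 5. Evaluate the standard form: now -sin(5*x) - 5*atan(exp(x)) + ∫(-2*cos(4*x)) dx.
Step 6. Evaluate the standard form: now -sin(4*x)/2 - sin(5*x) - 5*atan(exp(x)).
Answer: -sin(4*x)/2 - sin(5*x) - 5*atan(exp(x)).


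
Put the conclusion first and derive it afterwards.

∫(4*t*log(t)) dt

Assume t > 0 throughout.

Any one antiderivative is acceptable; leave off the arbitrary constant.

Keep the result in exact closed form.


The answer is 2*t**2*log(t) - t**2.
Step 1. Integrate ∫(4*t*log(t)) dt by parts with u = log(t), dv = (4*t) dt, so v = 2*t**2 [assuming t > 0]: now 2*t**2*log(t) + ∫(-2*t) dt.
Step 2. Evaluate the standard form: now 2*t**2*log(t) - t**2.
Answer: 2*t**2*log(t) - t**2.


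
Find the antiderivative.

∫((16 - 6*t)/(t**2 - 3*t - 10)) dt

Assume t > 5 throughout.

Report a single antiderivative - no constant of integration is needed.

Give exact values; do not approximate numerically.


Answer: -2*log(t - 5) - 4*log(t + 2).


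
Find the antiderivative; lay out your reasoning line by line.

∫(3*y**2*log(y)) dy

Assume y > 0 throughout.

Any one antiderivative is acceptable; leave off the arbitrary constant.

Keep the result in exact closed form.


Step 1. Integrate ∫(3*y**2*log(y)) dy by parts with u = log(y), dv = (3*y**2) dy, so v = y**3 [assuming y > 0]: now y**3*log(y) + ∫(-y**2) dy.
Step 2. Evaluate the standard form: now y**3*log(y) - y**3/3.
Answer: y**3*log(y) - y**3/3.


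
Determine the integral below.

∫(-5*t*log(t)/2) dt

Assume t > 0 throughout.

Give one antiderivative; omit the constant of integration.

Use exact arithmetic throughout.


Answer: -5*t**2*log(t)/4 + 5*t**2/8.


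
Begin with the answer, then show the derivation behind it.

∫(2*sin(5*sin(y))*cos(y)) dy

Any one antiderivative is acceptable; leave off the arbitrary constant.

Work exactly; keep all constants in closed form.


The answer is -2*cos(5*sin(y))/5.
Step 1. Substitute u = sin(y), turning ∫(2*sin(5*sin(y))*cos(y)) dy into ∫(2*sin(5*u)) du: now ∫(2*sin(5*u)) du.
Step 2. Evaluate the standard form: now -2*cos(5*u)/5.
Step 3. Substitute back u = sin(y): now -2*cos(5*sin(y))/5.
Answer: -2*cos(5*sin(y))/5.


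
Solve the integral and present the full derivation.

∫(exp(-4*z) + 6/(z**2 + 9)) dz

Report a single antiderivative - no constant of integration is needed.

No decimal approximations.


Step 1. Rewrite: now ∫(6/(z**2 + 9)) dz + ∫(exp(-4*z)) dz.
Step 2. Evaluate the standard form: now 2*atan(z/3) + ∫(exp(-4*z)) dz.
Step 3. Evaluate the standard form: now 2*atan(z/3) - exp(-4*z)/4.
Answer: 2*atan(z/3) - exp(-4*z)/4.


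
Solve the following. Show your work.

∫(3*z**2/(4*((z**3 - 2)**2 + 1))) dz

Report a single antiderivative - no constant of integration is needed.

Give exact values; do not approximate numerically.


Step 1. Substitute u = z**3 - 2, turning ∫(3*z**2/(4*((z**3 - 2)**2 + 1))) dz into ∫(1/(4*(u**2 + 1))) du: now ∫(1/(4*(u**2 + 1))) du.
Step 2. Evaluate the standard form: now atan(u)/4.
Step 3. Substitute back u = z**3 - 2: now atan(z**3 - 2)/4.
Answer: atan(z**3 - 2)/4.


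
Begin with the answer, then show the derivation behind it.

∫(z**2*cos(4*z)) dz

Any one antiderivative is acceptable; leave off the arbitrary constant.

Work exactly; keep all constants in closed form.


The answer is z**2*sin(4*z)/4 + z*cos(4*z)/8 - sin(4*z)/32.
Step 1. Integrate ∫(z**2*cos(4*z)) dz by parts with u = z**2, dv = (cos(4*z)) dz, so v = sin(4*z)/4: now z**2*sin(4*z)/4 + ∫(-z*sin(4*z)/2) dz.
Step 2. Integrate ∫(-z*sin(4*z)/2) dz by parts with u = z, dv = (-sin(4*z)/2) dz, so v = cos(4*z)/8: now z**2*sin(4*z)/4 + z*cos(4*z)/8 + ∫(-cos(4*z)/8) dz.
Step 3. Evaluate the standard form: now z**2*sin(4*z)/4 + z*cos(4*z)/8 - sin(4*z)/32.
Answer: z**2*sin(4*z)/4 + z*cos(4*z)/8 - sin(4*z)/32.


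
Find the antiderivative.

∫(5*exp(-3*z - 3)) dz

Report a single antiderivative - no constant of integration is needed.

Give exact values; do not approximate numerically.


Answer: -5*exp(-3*z - 3)/3.


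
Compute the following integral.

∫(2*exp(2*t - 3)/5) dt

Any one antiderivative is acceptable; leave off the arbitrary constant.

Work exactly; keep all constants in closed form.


Answer: exp(2*t - 3)/5.


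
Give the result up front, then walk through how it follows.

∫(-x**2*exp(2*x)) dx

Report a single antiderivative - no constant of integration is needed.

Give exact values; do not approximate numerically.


The answer is -x**2*exp(2*x)/2 + x*exp(2*x)/2 - exp(2*x)/4.
Step 1. Integrate ∫(-x**2*exp(2*x)) dx by parts with u = x**2, dv = (-exp(2*x)) dx, so v = -exp(2*x)/2: now -x**2*exp(2*x)/2 + ∫(x*exp(2*x)) dx.
Step 2. Integrate ∫(x*exp(2*x)) dx by parts with u = x, dv = (exp(2*x)) dx, so v = exp(2*x)/2: now -x**2*exp(2*x)/2 + x*exp(2*x)/2 + ∫(-exp(2*x)/2) dx.
Step 3. Evaluate the standard form: now -x**2*exp(2*x)/2 + x*exp(2*x)/2 - exp(2*x)/4.
Answer: -x**2*exp(2*x)/2 + x*exp(2*x)/2 - exp(2*x)/4.


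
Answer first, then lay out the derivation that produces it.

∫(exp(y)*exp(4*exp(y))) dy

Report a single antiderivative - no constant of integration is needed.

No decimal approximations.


The answer is exp(4*exp(y))/4.
Step 1. Substitute u = exp(y), turning ∫(exp(y)*exp(4*exp(y))) dy into ∫(exp(4*u)) du: now ∫(exp(4*u)) du.
Step 2. Evaluate the standard form: now exp(4*u)/4.
Step 3. Substitute back u = exp(y): now exp(4*exp(y))/4.
Answer: exp(4*exp(y))/4.


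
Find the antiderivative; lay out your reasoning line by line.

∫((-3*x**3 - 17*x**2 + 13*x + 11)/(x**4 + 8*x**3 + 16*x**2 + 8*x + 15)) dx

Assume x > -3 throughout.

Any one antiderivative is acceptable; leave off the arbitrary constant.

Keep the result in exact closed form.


Step 1. Decompose ∫((-3*x**3 - 17*x**2 + 13*x + 11)/(x**4 + 8*x**3 + 16*x**2 + 8*x + 15)) dx by partial fractions, (-3*x**3 - 17*x**2 + 13*x + 11)/(x**4 + 8*x**3 + 16*x**2 + 8*x + 15) = 2/(x**2 + 1) + 2/(x + 5) - 5/(x + 3): now ∫(-5/(x + 3)) dx + ∫(2/(x + 5)) dx + ∫(2/(x**2 + 1)) dx.
Step 2. Evaluate the standard form [assuming x > -5]: now 2*log(x + 5) + ∫(-5/(x + 3)) dx + ∫(2/(x**2 + 1)) dx.
Step 3. Evaluate the standard form [assuming x > -3]: now -5*log(x + 3) + 2*log(x + 5) + ∫(2/(x**2 + 1)) dx.
Step 4. Evaluate the standard form: now -5*log(x + 3) + 2*log(x + 5) + 2*atan(x).
Answer: -5*log(x + 3) + 2*log(x + 5) + 2*atan(x).


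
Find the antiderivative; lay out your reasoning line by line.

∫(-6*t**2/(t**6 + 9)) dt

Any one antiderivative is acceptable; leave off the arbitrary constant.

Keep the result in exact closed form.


Step 1. Substitute u = t**3, turning ∫(-6*t**2/(t**6 + 9)) dt into ∫(-2/(u**2 + 9)) du: now ∫(-2/(u**2 + 9)) du.
Step 2. Evaluate the standard form: now -2*atan(u/3)/3.
Step 3. Substitute back u = t**3: now -2*atan(t**3/3)/3.
Answer: -2*atan(t**3/3)/3.


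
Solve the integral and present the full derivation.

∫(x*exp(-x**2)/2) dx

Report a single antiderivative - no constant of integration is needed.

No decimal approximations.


Step 1. Substitute u = x**2, turning ∫(x*exp(-x**2)/2) dx into ∫(exp(-u)/4) du: now ∫(exp(-u)/4) du.
Step 2. Evaluate the standard form: now -exp(-u)/4.
Step 3. Substitute back u = x**2: now -exp(-x**2)/4.
Answer: -exp(-x**2)/4.
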